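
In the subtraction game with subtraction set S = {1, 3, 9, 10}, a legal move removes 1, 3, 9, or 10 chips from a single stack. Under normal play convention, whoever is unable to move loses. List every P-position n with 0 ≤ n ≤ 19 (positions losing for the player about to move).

0, 2, 4, 6, 8, 19

n :  0  1  2  3  4  5  6  7  8  9 10 11 12 13 14 15 16 17 18 19
G :  0  1  0  1  0  1  0  1  0  1  2  3  2  3  2  3  2  3  2  0
P-positions are exactly the n with G(n) = 0.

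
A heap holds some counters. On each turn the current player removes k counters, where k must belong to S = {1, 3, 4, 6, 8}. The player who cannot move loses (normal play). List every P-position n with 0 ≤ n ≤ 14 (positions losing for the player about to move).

0, 2, 7, 9, 14

n :  0  1  2  3  4  5  6  7  8  9 10 11 12 13 14
G :  0  1  0  1  2  3  2  0  1  0  1  2  3  2  0
P-positions are exactly the n with G(n) = 0.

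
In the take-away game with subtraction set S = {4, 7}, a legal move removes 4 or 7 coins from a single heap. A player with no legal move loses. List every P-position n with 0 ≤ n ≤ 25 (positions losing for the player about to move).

n :  0  1  2  3  4  5  6  7  8  9 10 11 12 13 14 15 16 17 18 19 20 21 22 23 24 25
G :  0  0  0  0  1  1  1  1  2  2  2  0  0  0  0  1  1  1  1  2  2  2  0  0  0  0
P-positions are exactly the n with G(n) = 0.

0, 1, 2, 3, 11, 12, 13, 14, 22, 23, 24, 25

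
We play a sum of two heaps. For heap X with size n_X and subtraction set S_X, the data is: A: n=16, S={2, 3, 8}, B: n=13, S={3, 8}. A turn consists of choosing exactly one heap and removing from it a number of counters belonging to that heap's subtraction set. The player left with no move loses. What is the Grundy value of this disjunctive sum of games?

0

Heap A, S = {2, 3, 8}:
n :  0  1  2  3  4  5  6  7  8  9 10 11 12 13 14 15 16
G :  0  0  1  1  2  0  0  1  1  2  0  0  1  1  2  0  0
G_A(16) = 0.
Heap B, S = {3, 8}:
G(0) = 0
G(1) = mex{} = 0
G(2) = mex{} = 0
G(3) = mex{0} = 1
G(4) = mex{0} = 1
G(5) = mex{0} = 1
G(6) = mex{1} = 0
G(7) = mex{1} = 0
G(8) = mex{1,0} = 2
G(9) = mex{0,0} = 1
G(10) = mex{0,0} = 1
G(11) = mex{2,1} = 0
G(12) = mex{1,1} = 0
G(13) = mex{1,1} = 0
G_B(13) = 0.
Combined Grundy value = 0 ⊕ 0 = 0.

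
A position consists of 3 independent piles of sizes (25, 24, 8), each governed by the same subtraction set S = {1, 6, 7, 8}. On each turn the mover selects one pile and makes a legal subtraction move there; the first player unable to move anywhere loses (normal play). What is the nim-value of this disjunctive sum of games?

All piles use S = {1, 6, 7, 8}:
n :  0  1  2  3  4  5  6  7  8  9 10 11 12 13 14 15 16 17 18 19 20 21 22 23 24 25
G :  0  1  0  1  0  1  2  3  2  3  2  3  4  0  1  0  1  0  1  2  3  2  3  2  3  4
Pile A: G(25) = 4.
Pile B: G(24) = 3.
Pile C: G(8) = 2.
Combined Grundy value = 4 ⊕ 3 ⊕ 2 = 5.

5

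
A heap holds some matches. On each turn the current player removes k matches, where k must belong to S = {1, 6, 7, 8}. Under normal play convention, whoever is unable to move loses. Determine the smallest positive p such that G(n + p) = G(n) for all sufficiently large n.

13

G(0) = 0
G(1) = mex{0} = 1
G(2) = mex{1} = 0
G(3) = mex{0} = 1
G(4) = mex{1} = 0
G(5) = mex{0} = 1
G(6) = mex{1,0} = 2
G(7) = mex{2,1,0} = 3
G(8) = mex{3,0,1,0} = 2
G(9) = mex{2,1,0,1} = 3
G(10) = mex{3,0,1,0} = 2
G(11) = mex{2,1,0,1} = 3
G(12) = mex{3,2,1,0} = 4
G(13) = mex{4,3,2,1} = 0
G(14) = mex{0,2,3,2} = 1
G(15) = mex{1,3,2,3} = 0
G(16) = mex{0,2,3,2} = 1
G(17) = mex{1,3,2,3} = 0
G(18) = mex{0,4,3,2} = 1
G(19) = mex{1,0,4,3} = 2
G(20) = mex{2,1,0,4} = 3
G(21) = mex{3,0,1,0} = 2
G(22) = mex{2,1,0,1} = 3
G(23) = mex{3,0,1,0} = 2
G(24) = mex{2,1,0,1} = 3
G(25) = mex{3,2,1,0} = 4
G(26) = mex{4,3,2,1} = 0
G(27) = mex{0,2,3,2} = 1
G(n+13) = G(n) holds for n = 0,…,7 (a full window of length max(S) = 8), so the sequence is purely periodic with period 13.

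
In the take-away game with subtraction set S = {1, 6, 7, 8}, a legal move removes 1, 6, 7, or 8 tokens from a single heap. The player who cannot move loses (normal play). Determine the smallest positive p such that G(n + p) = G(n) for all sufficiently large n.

13

G(0) = 0
G(1) = mex{0} = 1
G(2) = mex{1} = 0
G(3) = mex{0} = 1
G(4) = mex{1} = 0
G(5) = mex{0} = 1
G(6) = mex{1,0} = 2
G(7) = mex{2,1,0} = 3
G(8) = mex{3,0,1,0} = 2
G(9) = mex{2,1,0,1} = 3
G(10) = mex{3,0,1,0} = 2
G(11) = mex{2,1,0,1} = 3
G(12) = mex{3,2,1,0} = 4
G(13) = mex{4,3,2,1} = 0
G(14) = mex{0,2,3,2} = 1
G(15) = mex{1,3,2,3} = 0
G(16) = mex{0,2,3,2} = 1
G(17) = mex{1,3,2,3} = 0
G(18) = mex{0,4,3,2} = 1
G(19) = mex{1,0,4,3} = 2
G(20) = mex{2,1,0,4} = 3
G(21) = mex{3,0,1,0} = 2
G(22) = mex{2,1,0,1} = 3
G(23) = mex{3,0,1,0} = 2
G(24) = mex{2,1,0,1} = 3
G(25) = mex{3,2,1,0} = 4
G(26) = mex{4,3,2,1} = 0
G(27) = mex{0,2,3,2} = 1
G(n+13) = G(n) holds for n = 0,…,7 (a full window of length max(S) = 8), so the sequence is purely periodic with period 13.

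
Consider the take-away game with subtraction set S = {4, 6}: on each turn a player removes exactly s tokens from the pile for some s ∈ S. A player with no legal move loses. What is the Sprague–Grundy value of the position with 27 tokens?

1

G(0) = 0
G(1) = mex{} = 0
G(2) = mex{} = 0
G(3) = mex{} = 0
G(4) = mex{0} = 1
G(5) = mex{0} = 1
G(6) = mex{0,0} = 1
G(7) = mex{0,0} = 1
G(8) = mex{1,0} = 2
G(9) = mex{1,0} = 2
G(10) = mex{1,1} = 0
G(11) = mex{1,1} = 0
G(12) = mex{2,1} = 0
G(13) = mex{2,1} = 0
G(14) = mex{0,2} = 1
G(15) = mex{0,2} = 1
G(16) = mex{0,0} = 1
G(17) = mex{0,0} = 1
G(18) = mex{1,0} = 2
G(19) = mex{1,0} = 2
G(20) = mex{1,1} = 0
G(21) = mex{1,1} = 0
G(22) = mex{2,1} = 0
G(23) = mex{2,1} = 0
G(24) = mex{0,2} = 1
G(25) = mex{0,2} = 1
G(26) = mex{0,0} = 1
G(27) = mex{0,0} = 1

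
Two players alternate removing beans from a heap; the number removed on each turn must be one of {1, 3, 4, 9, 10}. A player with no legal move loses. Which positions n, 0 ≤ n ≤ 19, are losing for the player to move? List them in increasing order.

G(0) = 0
G(1) = mex{0} = 1
G(2) = mex{1} = 0
G(3) = mex{0,0} = 1
G(4) = mex{1,1,0} = 2
G(5) = mex{2,0,1} = 3
G(6) = mex{3,1,0} = 2
G(7) = mex{2,2,1} = 0
G(8) = mex{0,3,2} = 1
G(9) = mex{1,2,3,0} = 4
G(10) = mex{4,0,2,1,0} = 3
G(11) = mex{3,1,0,0,1} = 2
G(12) = mex{2,4,1,1,0} = 3
G(13) = mex{3,3,4,2,1} = 0
G(14) = mex{0,2,3,3,2} = 1
G(15) = mex{1,3,2,2,3} = 0
G(16) = mex{0,0,3,0,2} = 1
G(17) = mex{1,1,0,1,0} = 2
G(18) = mex{2,0,1,4,1} = 3
G(19) = mex{3,1,0,3,4} = 2
P-positions are exactly the n with G(n) = 0.

0, 2, 7, 13, 15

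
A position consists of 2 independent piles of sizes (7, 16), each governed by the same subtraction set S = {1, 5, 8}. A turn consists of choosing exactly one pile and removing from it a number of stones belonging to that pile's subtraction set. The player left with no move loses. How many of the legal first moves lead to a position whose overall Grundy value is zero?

0

All piles use S = {1, 5, 8}:
G(0) = 0
G(1) = mex{0} = 1
G(2) = mex{1} = 0
G(3) = mex{0} = 1
G(4) = mex{1} = 0
G(5) = mex{0,0} = 1
G(6) = mex{1,1} = 0
G(7) = mex{0,0} = 1
G(8) = mex{1,1,0} = 2
G(9) = mex{2,0,1} = 3
G(10) = mex{3,1,0} = 2
G(11) = mex{2,0,1} = 3
G(12) = mex{3,1,0} = 2
G(13) = mex{2,2,1} = 0
G(14) = mex{0,3,0} = 1
G(15) = mex{1,2,1} = 0
G(16) = mex{0,3,2} = 1
Pile A: G(7) = 1.
Pile B: G(16) = 1.
Combined Grundy value = 1 ⊕ 1 = 0.
A winning move leaves total XOR = 0, i.e. changes one component's Grundy value g to g ⊕ X where X is the current total.
Pile A: target g' = 1⊕0 = 1, but every legal move changes the Grundy value (mex property), so 0 moves.
Pile B: target g' = 1⊕0 = 1, but every legal move changes the Grundy value (mex property), so 0 moves.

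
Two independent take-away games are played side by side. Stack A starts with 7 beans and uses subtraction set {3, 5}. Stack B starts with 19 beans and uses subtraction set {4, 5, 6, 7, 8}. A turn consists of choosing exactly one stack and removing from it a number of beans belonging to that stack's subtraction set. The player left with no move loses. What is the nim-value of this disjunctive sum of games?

3

Stack A, S = {3, 5}:
G(0) = 0
G(1) = mex{} = 0
G(2) = mex{} = 0
G(3) = mex{0} = 1
G(4) = mex{0} = 1
G(5) = mex{0,0} = 1
G(6) = mex{1,0} = 2
G(7) = mex{1,0} = 2
G_A(7) = 2.
Stack B, S = {4, 5, 6, 7, 8}:
n :  0  1  2  3  4  5  6  7  8  9 10 11 12 13 14 15 16 17 18 19
G :  0  0  0  0  1  1  1  1  2  2  2  2  0  0  0  0  1  1  1  1
G_B(19) = 1.
Combined Grundy value = 2 ⊕ 1 = 3.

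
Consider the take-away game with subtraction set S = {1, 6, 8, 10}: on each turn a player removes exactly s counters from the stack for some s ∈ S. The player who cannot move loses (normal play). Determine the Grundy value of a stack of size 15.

n :  0  1  2  3  4  5  6  7  8  9 10 11 12 13 14 15
G :  0  1  0  1  0  1  2  0  1  0  1  0  1  2  3  2

2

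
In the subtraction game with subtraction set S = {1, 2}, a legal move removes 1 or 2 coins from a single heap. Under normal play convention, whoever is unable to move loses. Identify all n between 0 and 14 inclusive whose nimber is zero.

G(0) = 0
G(1) = mex{0} = 1
G(2) = mex{1,0} = 2
G(3) = mex{2,1} = 0
G(4) = mex{0,2} = 1
G(5) = mex{1,0} = 2
G(6) = mex{2,1} = 0
G(7) = mex{0,2} = 1
G(8) = mex{1,0} = 2
G(9) = mex{2,1} = 0
G(10) = mex{0,2} = 1
G(11) = mex{1,0} = 2
G(12) = mex{2,1} = 0
G(13) = mex{0,2} = 1
G(14) = mex{1,0} = 2
P-positions are exactly the n with G(n) = 0.

0, 3, 6, 9, 12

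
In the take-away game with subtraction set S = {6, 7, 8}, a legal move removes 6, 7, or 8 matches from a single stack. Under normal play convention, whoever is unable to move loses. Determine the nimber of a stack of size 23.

1

n :  0  1  2  3  4  5  6  7  8  9 10 11 12 13 14 15 16 17 18 19 20 21 22 23
G :  0  0  0  0  0  0  1  1  1  1  1  1  2  2  0  0  0  0  0  0  1  1  1  1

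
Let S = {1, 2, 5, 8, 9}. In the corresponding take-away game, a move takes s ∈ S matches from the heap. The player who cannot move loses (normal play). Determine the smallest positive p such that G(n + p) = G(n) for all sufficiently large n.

n :  0  1  2  3  4  5  6  7  8  9 10 11 12 13 14 15 16 17 18 19 20 21
G :  0  1  2  0  1  2  0  1  2  3  0  1  2  0  1  2  0  1  2  3  0  1
G(n+10) = G(n) holds for n = 0,…,8 (a full window of length max(S) = 9), so the sequence is purely periodic with period 10.

10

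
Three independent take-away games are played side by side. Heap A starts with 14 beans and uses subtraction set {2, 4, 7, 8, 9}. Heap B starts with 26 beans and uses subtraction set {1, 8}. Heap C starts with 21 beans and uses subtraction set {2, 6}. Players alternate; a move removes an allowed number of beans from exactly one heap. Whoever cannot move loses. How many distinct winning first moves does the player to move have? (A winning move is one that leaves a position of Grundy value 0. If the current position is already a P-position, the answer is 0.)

Heap A, S = {2, 4, 7, 8, 9}:
n :  0  1  2  3  4  5  6  7  8  9 10 11 12 13 14
G :  0  0  1  1  2  2  0  3  1  4  2  0  0  1  1
G_A(14) = 1.
Heap B, S = {1, 8}:
G(0) = 0
G(1) = mex{0} = 1
G(2) = mex{1} = 0
G(3) = mex{0} = 1
G(4) = mex{1} = 0
G(5) = mex{0} = 1
G(6) = mex{1} = 0
G(7) = mex{0} = 1
G(8) = mex{1,0} = 2
G(9) = mex{2,1} = 0
G(10) = mex{0,0} = 1
G(11) = mex{1,1} = 0
G(12) = mex{0,0} = 1
G(13) = mex{1,1} = 0
G(14) = mex{0,0} = 1
G(15) = mex{1,1} = 0
G(16) = mex{0,2} = 1
G(17) = mex{1,0} = 2
G(18) = mex{2,1} = 0
G(19) = mex{0,0} = 1
G(20) = mex{1,1} = 0
G(21) = mex{0,0} = 1
G(22) = mex{1,1} = 0
G(23) = mex{0,0} = 1
G(24) = mex{1,1} = 0
G(25) = mex{0,2} = 1
G(26) = mex{1,0} = 2
G_B(26) = 2.
Heap C, S = {2, 6}:
n :  0  1  2  3  4  5  6  7  8  9 10 11 12 13 14 15 16 17 18 19 20 21
G :  0  0  1  1  0  0  1  1  0  0  1  1  0  0  1  1  0  0  1  1  0  0
G_C(21) = 0.
Combined Grundy value = 1 ⊕ 2 ⊕ 0 = 3.
A winning move leaves total XOR = 0, i.e. changes one component's Grundy value g to g ⊕ X where X is the current total.
Heap A: need g' = 1⊕3 = 2. Options: 14−2→G=0, 14−4→G=2, 14−7→G=3, 14−8→G=0, 14−9→G=2. Hits: 2.
Heap B: need g' = 2⊕3 = 1. Options: 26−1→G=1, 26−8→G=0. Hits: 1.
Heap C: need g' = 0⊕3 = 3. Options: 21−2→G=1, 21−6→G=1. Hits: 0.

3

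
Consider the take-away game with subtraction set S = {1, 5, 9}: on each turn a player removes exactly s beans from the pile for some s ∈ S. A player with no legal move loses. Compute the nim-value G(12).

n :  0  1  2  3  4  5  6  7  8  9 10 11 12
G :  0  1  0  1  0  1  0  1  0  1  0  1  0

0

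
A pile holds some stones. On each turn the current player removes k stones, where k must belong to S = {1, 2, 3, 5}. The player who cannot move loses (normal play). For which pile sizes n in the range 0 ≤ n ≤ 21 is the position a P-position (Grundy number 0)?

0, 4, 8, 12, 16, 20

G(0) = 0
G(1) = mex{0} = 1
G(2) = mex{1,0} = 2
G(3) = mex{2,1,0} = 3
G(4) = mex{3,2,1} = 0
G(5) = mex{0,3,2,0} = 1
G(6) = mex{1,0,3,1} = 2
G(7) = mex{2,1,0,2} = 3
G(8) = mex{3,2,1,3} = 0
G(9) = mex{0,3,2,0} = 1
G(10) = mex{1,0,3,1} = 2
G(11) = mex{2,1,0,2} = 3
G(12) = mex{3,2,1,3} = 0
G(13) = mex{0,3,2,0} = 1
G(14) = mex{1,0,3,1} = 2
G(15) = mex{2,1,0,2} = 3
G(16) = mex{3,2,1,3} = 0
G(17) = mex{0,3,2,0} = 1
G(18) = mex{1,0,3,1} = 2
G(19) = mex{2,1,0,2} = 3
G(20) = mex{3,2,1,3} = 0
G(21) = mex{0,3,2,0} = 1
P-positions are exactly the n with G(n) = 0.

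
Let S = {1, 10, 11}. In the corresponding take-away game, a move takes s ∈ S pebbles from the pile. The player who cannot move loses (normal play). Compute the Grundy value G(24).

0

G(0) = 0
G(1) = mex{0} = 1
G(2) = mex{1} = 0
G(3) = mex{0} = 1
G(4) = mex{1} = 0
G(5) = mex{0} = 1
G(6) = mex{1} = 0
G(7) = mex{0} = 1
G(8) = mex{1} = 0
G(9) = mex{0} = 1
G(10) = mex{1,0} = 2
G(11) = mex{2,1,0} = 3
G(12) = mex{3,0,1} = 2
G(13) = mex{2,1,0} = 3
G(14) = mex{3,0,1} = 2
G(15) = mex{2,1,0} = 3
G(16) = mex{3,0,1} = 2
G(17) = mex{2,1,0} = 3
G(18) = mex{3,0,1} = 2
G(19) = mex{2,1,0} = 3
G(20) = mex{3,2,1} = 0
G(21) = mex{0,3,2} = 1
G(22) = mex{1,2,3} = 0
G(23) = mex{0,3,2} = 1
G(24) = mex{1,2,3} = 0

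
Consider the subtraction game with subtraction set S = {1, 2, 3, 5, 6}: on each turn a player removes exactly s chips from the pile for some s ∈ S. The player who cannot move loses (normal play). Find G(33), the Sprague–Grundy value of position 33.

1

G(0) = 0
G(1) = mex{0} = 1
G(2) = mex{1,0} = 2
G(3) = mex{2,1,0} = 3
G(4) = mex{3,2,1} = 0
G(5) = mex{0,3,2,0} = 1
G(6) = mex{1,0,3,1,0} = 2
G(7) = mex{2,1,0,2,1} = 3
G(8) = mex{3,2,1,3,2} = 0
G(9) = mex{0,3,2,0,3} = 1
G(10) = mex{1,0,3,1,0} = 2
G(11) = mex{2,1,0,2,1} = 3
G(12) = mex{3,2,1,3,2} = 0
G(13) = mex{0,3,2,0,3} = 1
G(14) = mex{1,0,3,1,0} = 2
G(15) = mex{2,1,0,2,1} = 3
G(16) = mex{3,2,1,3,2} = 0
G(17) = mex{0,3,2,0,3} = 1
G(18) = mex{1,0,3,1,0} = 2
G(19) = mex{2,1,0,2,1} = 3
G(20) = mex{3,2,1,3,2} = 0
G(21) = mex{0,3,2,0,3} = 1
G(22) = mex{1,0,3,1,0} = 2
G(23) = mex{2,1,0,2,1} = 3
G(24) = mex{3,2,1,3,2} = 0
G(25) = mex{0,3,2,0,3} = 1
G(26) = mex{1,0,3,1,0} = 2
G(27) = mex{2,1,0,2,1} = 3
G(28) = mex{3,2,1,3,2} = 0
G(29) = mex{0,3,2,0,3} = 1
G(30) = mex{1,0,3,1,0} = 2
G(31) = mex{2,1,0,2,1} = 3
G(32) = mex{3,2,1,3,2} = 0
G(33) = mex{0,3,2,0,3} = 1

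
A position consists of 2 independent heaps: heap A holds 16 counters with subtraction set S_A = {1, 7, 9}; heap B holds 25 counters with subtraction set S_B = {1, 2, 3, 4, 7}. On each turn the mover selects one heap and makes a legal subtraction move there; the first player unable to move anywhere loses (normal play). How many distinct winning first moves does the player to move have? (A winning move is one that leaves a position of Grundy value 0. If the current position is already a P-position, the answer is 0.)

Heap A, S = {1, 7, 9}:
n :  0  1  2  3  4  5  6  7  8  9 10 11 12 13 14 15 16
G :  0  1  0  1  0  1  0  1  0  1  0  1  0  1  0  1  0
G_A(16) = 0.
Heap B, S = {1, 2, 3, 4, 7}:
n :  0  1  2  3  4  5  6  7  8  9 10 11 12 13 14 15 16 17 18 19 20 21 22 23 24 25
G :  0  1  2  3  4  0  1  2  3  4  0  1  2  3  4  0  1  2  3  4  0  1  2  3  4  0
G_B(25) = 0.
Combined Grundy value = 0 ⊕ 0 = 0.
A winning move leaves total XOR = 0, i.e. changes one component's Grundy value g to g ⊕ X where X is the current total.
Heap A: target g' = 0⊕0 = 0, but every legal move changes the Grundy value (mex property), so 0 moves.
Heap B: target g' = 0⊕0 = 0, but every legal move changes the Grundy value (mex property), so 0 moves.

0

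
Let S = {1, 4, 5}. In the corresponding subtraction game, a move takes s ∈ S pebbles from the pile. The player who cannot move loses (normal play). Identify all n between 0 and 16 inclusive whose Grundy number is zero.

0, 2, 8, 10, 16

G(0) = 0
G(1) = mex{0} = 1
G(2) = mex{1} = 0
G(3) = mex{0} = 1
G(4) = mex{1,0} = 2
G(5) = mex{2,1,0} = 3
G(6) = mex{3,0,1} = 2
G(7) = mex{2,1,0} = 3
G(8) = mex{3,2,1} = 0
G(9) = mex{0,3,2} = 1
G(10) = mex{1,2,3} = 0
G(11) = mex{0,3,2} = 1
G(12) = mex{1,0,3} = 2
G(13) = mex{2,1,0} = 3
G(14) = mex{3,0,1} = 2
G(15) = mex{2,1,0} = 3
G(16) = mex{3,2,1} = 0
P-positions are exactly the n with G(n) = 0.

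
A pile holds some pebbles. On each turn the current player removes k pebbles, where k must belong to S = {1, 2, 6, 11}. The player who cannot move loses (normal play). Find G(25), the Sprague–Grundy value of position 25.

3

n :  0  1  2  3  4  5  6  7  8  9 10 11 12 13 14 15 16 17 18 19 20 21 22 23 24 25
G :  0  1  2  0  1  2  3  0  1  2  0  1  2  3  4  0  1  2  3  0  1  2  0  1  2  3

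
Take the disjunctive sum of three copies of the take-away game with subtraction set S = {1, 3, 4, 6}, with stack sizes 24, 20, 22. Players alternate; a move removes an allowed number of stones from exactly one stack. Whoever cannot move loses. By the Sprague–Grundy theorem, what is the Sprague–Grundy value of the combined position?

All stacks use S = {1, 3, 4, 6}:
G(0) = 0
G(1) = mex{0} = 1
G(2) = mex{1} = 0
G(3) = mex{0,0} = 1
G(4) = mex{1,1,0} = 2
G(5) = mex{2,0,1} = 3
G(6) = mex{3,1,0,0} = 2
G(7) = mex{2,2,1,1} = 0
G(8) = mex{0,3,2,0} = 1
G(9) = mex{1,2,3,1} = 0
G(10) = mex{0,0,2,2} = 1
G(11) = mex{1,1,0,3} = 2
G(12) = mex{2,0,1,2} = 3
G(13) = mex{3,1,0,0} = 2
G(14) = mex{2,2,1,1} = 0
G(15) = mex{0,3,2,0} = 1
G(16) = mex{1,2,3,1} = 0
G(17) = mex{0,0,2,2} = 1
G(18) = mex{1,1,0,3} = 2
G(19) = mex{2,0,1,2} = 3
G(20) = mex{3,1,0,0} = 2
G(21) = mex{2,2,1,1} = 0
G(22) = mex{0,3,2,0} = 1
G(23) = mex{1,2,3,1} = 0
G(24) = mex{0,0,2,2} = 1
Stack A: G(24) = 1.
Stack B: G(20) = 2.
Stack C: G(22) = 1.
Combined Grundy value = 1 ⊕ 2 ⊕ 1 = 2.

2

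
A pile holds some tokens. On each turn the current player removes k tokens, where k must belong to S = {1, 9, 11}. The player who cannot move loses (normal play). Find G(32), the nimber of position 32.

0

G(0) = 0
G(1) = mex{0} = 1
G(2) = mex{1} = 0
G(3) = mex{0} = 1
G(4) = mex{1} = 0
G(5) = mex{0} = 1
G(6) = mex{1} = 0
G(7) = mex{0} = 1
G(8) = mex{1} = 0
G(9) = mex{0,0} = 1
G(10) = mex{1,1} = 0
G(11) = mex{0,0,0} = 1
G(12) = mex{1,1,1} = 0
G(13) = mex{0,0,0} = 1
G(14) = mex{1,1,1} = 0
G(15) = mex{0,0,0} = 1
G(16) = mex{1,1,1} = 0
G(17) = mex{0,0,0} = 1
G(18) = mex{1,1,1} = 0
G(19) = mex{0,0,0} = 1
G(20) = mex{1,1,1} = 0
G(21) = mex{0,0,0} = 1
G(22) = mex{1,1,1} = 0
G(23) = mex{0,0,0} = 1
G(24) = mex{1,1,1} = 0
G(25) = mex{0,0,0} = 1
G(26) = mex{1,1,1} = 0
G(27) = mex{0,0,0} = 1
G(28) = mex{1,1,1} = 0
G(29) = mex{0,0,0} = 1
G(30) = mex{1,1,1} = 0
G(31) = mex{0,0,0} = 1
G(32) = mex{1,1,1} = 0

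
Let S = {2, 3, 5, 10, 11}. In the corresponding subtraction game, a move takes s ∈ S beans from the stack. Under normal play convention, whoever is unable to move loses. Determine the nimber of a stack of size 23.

1

G(0) = 0
G(1) = mex{} = 0
G(2) = mex{0} = 1
G(3) = mex{0,0} = 1
G(4) = mex{1,0} = 2
G(5) = mex{1,1,0} = 2
G(6) = mex{2,1,0} = 3
G(7) = mex{2,2,1} = 0
G(8) = mex{3,2,1} = 0
G(9) = mex{0,3,2} = 1
G(10) = mex{0,0,2,0} = 1
G(11) = mex{1,0,3,0,0} = 2
G(12) = mex{1,1,0,1,0} = 2
G(13) = mex{2,1,0,1,1} = 3
G(14) = mex{2,2,1,2,1} = 0
G(15) = mex{3,2,1,2,2} = 0
G(16) = mex{0,3,2,3,2} = 1
G(17) = mex{0,0,2,0,3} = 1
G(18) = mex{1,0,3,0,0} = 2
G(19) = mex{1,1,0,1,0} = 2
G(20) = mex{2,1,0,1,1} = 3
G(21) = mex{2,2,1,2,1} = 0
G(22) = mex{3,2,1,2,2} = 0
G(23) = mex{0,3,2,3,2} = 1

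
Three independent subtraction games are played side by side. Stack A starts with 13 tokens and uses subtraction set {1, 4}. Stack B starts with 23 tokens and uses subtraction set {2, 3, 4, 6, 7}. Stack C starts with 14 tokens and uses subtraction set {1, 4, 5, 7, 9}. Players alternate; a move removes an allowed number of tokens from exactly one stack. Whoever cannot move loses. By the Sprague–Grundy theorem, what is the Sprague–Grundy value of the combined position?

Stack A, S = {1, 4}:
G(0) = 0
G(1) = mex{0} = 1
G(2) = mex{1} = 0
G(3) = mex{0} = 1
G(4) = mex{1,0} = 2
G(5) = mex{2,1} = 0
G(6) = mex{0,0} = 1
G(7) = mex{1,1} = 0
G(8) = mex{0,2} = 1
G(9) = mex{1,0} = 2
G(10) = mex{2,1} = 0
G(11) = mex{0,0} = 1
G(12) = mex{1,1} = 0
G(13) = mex{0,2} = 1
G_A(13) = 1.
Stack B, S = {2, 3, 4, 6, 7}:
n :  0  1  2  3  4  5  6  7  8  9 10 11 12 13 14 15 16 17 18 19 20 21 22 23
G :  0  0  1  1  2  2  3  3  4  0  0  1  1  2  2  3  3  4  0  0  1  1  2  2
G_B(23) = 2.
Stack C, S = {1, 4, 5, 7, 9}:
G(0) = 0
G(1) = mex{0} = 1
G(2) = mex{1} = 0
G(3) = mex{0} = 1
G(4) = mex{1,0} = 2
G(5) = mex{2,1,0} = 3
G(6) = mex{3,0,1} = 2
G(7) = mex{2,1,0,0} = 3
G(8) = mex{3,2,1,1} = 0
G(9) = mex{0,3,2,0,0} = 1
G(10) = mex{1,2,3,1,1} = 0
G(11) = mex{0,3,2,2,0} = 1
G(12) = mex{1,0,3,3,1} = 2
G(13) = mex{2,1,0,2,2} = 3
G(14) = mex{3,0,1,3,3} = 2
G_C(14) = 2.
Combined Grundy value = 1 ⊕ 2 ⊕ 2 = 1.

1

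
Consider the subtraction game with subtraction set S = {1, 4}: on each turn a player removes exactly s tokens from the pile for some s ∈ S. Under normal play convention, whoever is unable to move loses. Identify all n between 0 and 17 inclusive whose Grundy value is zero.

G(0) = 0
G(1) = mex{0} = 1
G(2) = mex{1} = 0
G(3) = mex{0} = 1
G(4) = mex{1,0} = 2
G(5) = mex{2,1} = 0
G(6) = mex{0,0} = 1
G(7) = mex{1,1} = 0
G(8) = mex{0,2} = 1
G(9) = mex{1,0} = 2
G(10) = mex{2,1} = 0
G(11) = mex{0,0} = 1
G(12) = mex{1,1} = 0
G(13) = mex{0,2} = 1
G(14) = mex{1,0} = 2
G(15) = mex{2,1} = 0
G(16) = mex{0,0} = 1
G(17) = mex{1,1} = 0
P-positions are exactly the n with G(n) = 0.

0, 2, 5, 7, 10, 12, 15, 17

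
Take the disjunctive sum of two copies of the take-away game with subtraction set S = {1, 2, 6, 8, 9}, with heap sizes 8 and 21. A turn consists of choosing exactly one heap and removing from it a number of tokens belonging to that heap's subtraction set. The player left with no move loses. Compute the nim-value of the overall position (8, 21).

1

All heaps use S = {1, 2, 6, 8, 9}:
n :  0  1  2  3  4  5  6  7  8  9 10 11 12 13 14 15 16 17 18 19 20 21
G :  0  1  2  0  1  2  3  0  1  2  0  1  2  3  0  1  2  0  1  2  3  0
Heap A: G(8) = 1.
Heap B: G(21) = 0.
Combined Grundy value = 1 ⊕ 0 = 1.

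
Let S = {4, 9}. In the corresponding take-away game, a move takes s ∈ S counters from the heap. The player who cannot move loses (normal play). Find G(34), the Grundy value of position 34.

0

n :  0  1  2  3  4  5  6  7  8  9 10 11 12 13 14 15 16 17 18 19 20 21 22 23 24 25 26 27 28 29 30 31 32 33 34
G :  0  0  0  0  1  1  1  1  0  2  2  2  1  0  0  0  0  1  1  1  1  0  2  2  2  1  0  0  0  0  1  1  1  1  0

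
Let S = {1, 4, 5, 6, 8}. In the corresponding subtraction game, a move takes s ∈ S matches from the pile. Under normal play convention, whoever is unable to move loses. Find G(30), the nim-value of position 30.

1

G(0) = 0
G(1) = mex{0} = 1
G(2) = mex{1} = 0
G(3) = mex{0} = 1
G(4) = mex{1,0} = 2
G(5) = mex{2,1,0} = 3
G(6) = mex{3,0,1,0} = 2
G(7) = mex{2,1,0,1} = 3
G(8) = mex{3,2,1,0,0} = 4
G(9) = mex{4,3,2,1,1} = 0
G(10) = mex{0,2,3,2,0} = 1
G(11) = mex{1,3,2,3,1} = 0
G(12) = mex{0,4,3,2,2} = 1
G(13) = mex{1,0,4,3,3} = 2
G(14) = mex{2,1,0,4,2} = 3
G(15) = mex{3,0,1,0,3} = 2
G(16) = mex{2,1,0,1,4} = 3
G(17) = mex{3,2,1,0,0} = 4
G(18) = mex{4,3,2,1,1} = 0
G(19) = mex{0,2,3,2,0} = 1
G(20) = mex{1,3,2,3,1} = 0
G(21) = mex{0,4,3,2,2} = 1
G(22) = mex{1,0,4,3,3} = 2
G(23) = mex{2,1,0,4,2} = 3
G(24) = mex{3,0,1,0,3} = 2
G(25) = mex{2,1,0,1,4} = 3
G(26) = mex{3,2,1,0,0} = 4
G(27) = mex{4,3,2,1,1} = 0
G(28) = mex{0,2,3,2,0} = 1
G(29) = mex{1,3,2,3,1} = 0
G(30) = mex{0,4,3,2,2} = 1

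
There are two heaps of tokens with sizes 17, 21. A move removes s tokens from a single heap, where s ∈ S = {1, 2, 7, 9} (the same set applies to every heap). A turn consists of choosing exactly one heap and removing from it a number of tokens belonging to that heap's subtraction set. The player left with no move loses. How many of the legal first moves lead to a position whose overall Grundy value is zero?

All heaps use S = {1, 2, 7, 9}:
G(0) = 0
G(1) = mex{0} = 1
G(2) = mex{1,0} = 2
G(3) = mex{2,1} = 0
G(4) = mex{0,2} = 1
G(5) = mex{1,0} = 2
G(6) = mex{2,1} = 0
G(7) = mex{0,2,0} = 1
G(8) = mex{1,0,1} = 2
G(9) = mex{2,1,2,0} = 3
G(10) = mex{3,2,0,1} = 4
G(11) = mex{4,3,1,2} = 0
G(12) = mex{0,4,2,0} = 1
G(13) = mex{1,0,0,1} = 2
G(14) = mex{2,1,1,2} = 0
G(15) = mex{0,2,2,0} = 1
G(16) = mex{1,0,3,1} = 2
G(17) = mex{2,1,4,2} = 0
G(18) = mex{0,2,0,3} = 1
G(19) = mex{1,0,1,4} = 2
G(20) = mex{2,1,2,0} = 3
G(21) = mex{3,2,0,1} = 4
Heap A: G(17) = 0.
Heap B: G(21) = 4.
Combined Grundy value = 0 ⊕ 4 = 4.
A winning move leaves total XOR = 0, i.e. changes one component's Grundy value g to g ⊕ X where X is the current total.
Heap A: need g' = 0⊕4 = 4. Options: 17−1→G=2, 17−2→G=1, 17−7→G=4, 17−9→G=2. Hits: 1.
Heap B: need g' = 4⊕4 = 0. Options: 21−1→G=3, 21−2→G=2, 21−7→G=0, 21−9→G=1. Hits: 1.

2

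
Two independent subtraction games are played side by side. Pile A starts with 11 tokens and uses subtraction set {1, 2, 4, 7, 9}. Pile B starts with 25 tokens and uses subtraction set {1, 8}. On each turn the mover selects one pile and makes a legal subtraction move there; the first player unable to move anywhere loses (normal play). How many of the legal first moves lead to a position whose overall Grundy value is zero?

3

Pile A, S = {1, 2, 4, 7, 9}:
n :  0  1  2  3  4  5  6  7  8  9 10 11
G :  0  1  2  0  1  2  0  1  2  3  4  0
G_A(11) = 0.
Pile B, S = {1, 8}:
G(0) = 0
G(1) = mex{0} = 1
G(2) = mex{1} = 0
G(3) = mex{0} = 1
G(4) = mex{1} = 0
G(5) = mex{0} = 1
G(6) = mex{1} = 0
G(7) = mex{0} = 1
G(8) = mex{1,0} = 2
G(9) = mex{2,1} = 0
G(10) = mex{0,0} = 1
G(11) = mex{1,1} = 0
G(12) = mex{0,0} = 1
G(13) = mex{1,1} = 0
G(14) = mex{0,0} = 1
G(15) = mex{1,1} = 0
G(16) = mex{0,2} = 1
G(17) = mex{1,0} = 2
G(18) = mex{2,1} = 0
G(19) = mex{0,0} = 1
G(20) = mex{1,1} = 0
G(21) = mex{0,0} = 1
G(22) = mex{1,1} = 0
G(23) = mex{0,0} = 1
G(24) = mex{1,1} = 0
G(25) = mex{0,2} = 1
G_B(25) = 1.
Combined Grundy value = 0 ⊕ 1 = 1.
A winning move leaves total XOR = 0, i.e. changes one component's Grundy value g to g ⊕ X where X is the current total.
Pile A: need g' = 0⊕1 = 1. Options: 11−1→G=4, 11−2→G=3, 11−4→G=1, 11−7→G=1, 11−9→G=2. Hits: 2.
Pile B: need g' = 1⊕1 = 0. Options: 25−1→G=0, 25−8→G=2. Hits: 1.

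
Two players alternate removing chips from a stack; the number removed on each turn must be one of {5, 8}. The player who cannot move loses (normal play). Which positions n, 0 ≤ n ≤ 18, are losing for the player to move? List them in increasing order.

n :  0  1  2  3  4  5  6  7  8  9 10 11 12 13 14 15 16 17 18
G :  0  0  0  0  0  1  1  1  1  1  2  2  2  0  0  0  0  0  1
P-positions are exactly the n with G(n) = 0.

0, 1, 2, 3, 4, 13, 14, 15, 16, 17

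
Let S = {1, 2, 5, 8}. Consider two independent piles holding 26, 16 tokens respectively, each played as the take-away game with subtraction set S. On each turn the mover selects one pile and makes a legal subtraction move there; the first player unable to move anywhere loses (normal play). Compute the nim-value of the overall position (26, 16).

3

All piles use S = {1, 2, 5, 8}:
G(0) = 0
G(1) = mex{0} = 1
G(2) = mex{1,0} = 2
G(3) = mex{2,1} = 0
G(4) = mex{0,2} = 1
G(5) = mex{1,0,0} = 2
G(6) = mex{2,1,1} = 0
G(7) = mex{0,2,2} = 1
G(8) = mex{1,0,0,0} = 2
G(9) = mex{2,1,1,1} = 0
G(10) = mex{0,2,2,2} = 1
G(11) = mex{1,0,0,0} = 2
G(12) = mex{2,1,1,1} = 0
G(13) = mex{0,2,2,2} = 1
G(14) = mex{1,0,0,0} = 2
G(15) = mex{2,1,1,1} = 0
G(16) = mex{0,2,2,2} = 1
G(17) = mex{1,0,0,0} = 2
G(18) = mex{2,1,1,1} = 0
G(19) = mex{0,2,2,2} = 1
G(20) = mex{1,0,0,0} = 2
G(21) = mex{2,1,1,1} = 0
G(22) = mex{0,2,2,2} = 1
G(23) = mex{1,0,0,0} = 2
G(24) = mex{2,1,1,1} = 0
G(25) = mex{0,2,2,2} = 1
G(26) = mex{1,0,0,0} = 2
Pile A: G(26) = 2.
Pile B: G(16) = 1.
Combined Grundy value = 2 ⊕ 1 = 3.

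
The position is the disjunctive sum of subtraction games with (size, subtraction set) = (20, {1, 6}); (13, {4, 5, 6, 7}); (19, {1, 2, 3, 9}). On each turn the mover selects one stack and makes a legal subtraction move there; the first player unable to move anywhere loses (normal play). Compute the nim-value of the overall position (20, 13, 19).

Stack A, S = {1, 6}:
n :  0  1  2  3  4  5  6  7  8  9 10 11 12 13 14 15 16 17 18 19 20
G :  0  1  0  1  0  1  2  0  1  0  1  0  1  2  0  1  0  1  0  1  2
G_A(20) = 2.
Stack B, S = {4, 5, 6, 7}:
n :  0  1  2  3  4  5  6  7  8  9 10 11 12 13
G :  0  0  0  0  1  1  1  1  2  2  2  0  0  0
G_B(13) = 0.
Stack C, S = {1, 2, 3, 9}:
G(0) = 0
G(1) = mex{0} = 1
G(2) = mex{1,0} = 2
G(3) = mex{2,1,0} = 3
G(4) = mex{3,2,1} = 0
G(5) = mex{0,3,2} = 1
G(6) = mex{1,0,3} = 2
G(7) = mex{2,1,0} = 3
G(8) = mex{3,2,1} = 0
G(9) = mex{0,3,2,0} = 1
G(10) = mex{1,0,3,1} = 2
G(11) = mex{2,1,0,2} = 3
G(12) = mex{3,2,1,3} = 0
G(13) = mex{0,3,2,0} = 1
G(14) = mex{1,0,3,1} = 2
G(15) = mex{2,1,0,2} = 3
G(16) = mex{3,2,1,3} = 0
G(17) = mex{0,3,2,0} = 1
G(18) = mex{1,0,3,1} = 2
G(19) = mex{2,1,0,2} = 3
G_C(19) = 3.
Combined Grundy value = 2 ⊕ 0 ⊕ 3 = 1.

1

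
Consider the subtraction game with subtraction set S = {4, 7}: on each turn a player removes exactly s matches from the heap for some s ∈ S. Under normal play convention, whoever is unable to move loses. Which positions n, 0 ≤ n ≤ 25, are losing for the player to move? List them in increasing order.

0, 1, 2, 3, 11, 12, 13, 14, 22, 23, 24, 25

G(0) = 0
G(1) = mex{} = 0
G(2) = mex{} = 0
G(3) = mex{} = 0
G(4) = mex{0} = 1
G(5) = mex{0} = 1
G(6) = mex{0} = 1
G(7) = mex{0,0} = 1
G(8) = mex{1,0} = 2
G(9) = mex{1,0} = 2
G(10) = mex{1,0} = 2
G(11) = mex{1,1} = 0
G(12) = mex{2,1} = 0
G(13) = mex{2,1} = 0
G(14) = mex{2,1} = 0
G(15) = mex{0,2} = 1
G(16) = mex{0,2} = 1
G(17) = mex{0,2} = 1
G(18) = mex{0,0} = 1
G(19) = mex{1,0} = 2
G(20) = mex{1,0} = 2
G(21) = mex{1,0} = 2
G(22) = mex{1,1} = 0
G(23) = mex{2,1} = 0
G(24) = mex{2,1} = 0
G(25) = mex{2,1} = 0
P-positions are exactly the n with G(n) = 0.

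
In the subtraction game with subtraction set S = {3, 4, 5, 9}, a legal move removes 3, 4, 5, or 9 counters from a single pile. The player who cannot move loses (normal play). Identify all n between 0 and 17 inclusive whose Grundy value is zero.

0, 1, 2, 8, 14, 15, 16

G(0) = 0
G(1) = mex{} = 0
G(2) = mex{} = 0
G(3) = mex{0} = 1
G(4) = mex{0,0} = 1
G(5) = mex{0,0,0} = 1
G(6) = mex{1,0,0} = 2
G(7) = mex{1,1,0} = 2
G(8) = mex{1,1,1} = 0
G(9) = mex{2,1,1,0} = 3
G(10) = mex{2,2,1,0} = 3
G(11) = mex{0,2,2,0} = 1
G(12) = mex{3,0,2,1} = 4
G(13) = mex{3,3,0,1} = 2
G(14) = mex{1,3,3,1} = 0
G(15) = mex{4,1,3,2} = 0
G(16) = mex{2,4,1,2} = 0
G(17) = mex{0,2,4,0} = 1
P-positions are exactly the n with G(n) = 0.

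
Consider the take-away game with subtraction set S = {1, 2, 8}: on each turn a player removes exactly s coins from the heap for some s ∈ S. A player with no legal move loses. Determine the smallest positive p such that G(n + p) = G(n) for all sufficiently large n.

3

G(0) = 0
G(1) = mex{0} = 1
G(2) = mex{1,0} = 2
G(3) = mex{2,1} = 0
G(4) = mex{0,2} = 1
G(5) = mex{1,0} = 2
G(6) = mex{2,1} = 0
G(7) = mex{0,2} = 1
G(8) = mex{1,0,0} = 2
G(9) = mex{2,1,1} = 0
G(10) = mex{0,2,2} = 1
G(11) = mex{1,0,0} = 2
G(12) = mex{2,1,1} = 0
G(13) = mex{0,2,2} = 1
G(14) = mex{1,0,0} = 2
G(n+3) = G(n) holds for n = 0,…,7 (a full window of length max(S) = 8), so the sequence is purely periodic with period 3.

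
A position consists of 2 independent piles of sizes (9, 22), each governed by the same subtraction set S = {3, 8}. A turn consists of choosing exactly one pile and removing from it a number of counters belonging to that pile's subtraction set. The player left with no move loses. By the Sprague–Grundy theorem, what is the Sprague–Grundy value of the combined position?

All piles use S = {3, 8}:
n :  0  1  2  3  4  5  6  7  8  9 10 11 12 13 14 15 16 17 18 19 20 21 22
G :  0  0  0  1  1  1  0  0  2  1  1  0  0  0  1  1  1  0  0  2  1  1  0
Pile A: G(9) = 1.
Pile B: G(22) = 0.
Combined Grundy value = 1 ⊕ 0 = 1.

1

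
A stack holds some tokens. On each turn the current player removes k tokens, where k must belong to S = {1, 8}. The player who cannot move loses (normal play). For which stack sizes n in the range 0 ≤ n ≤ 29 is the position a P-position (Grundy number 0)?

0, 2, 4, 6, 9, 11, 13, 15, 18, 20, 22, 24, 27, 29

G(0) = 0
G(1) = mex{0} = 1
G(2) = mex{1} = 0
G(3) = mex{0} = 1
G(4) = mex{1} = 0
G(5) = mex{0} = 1
G(6) = mex{1} = 0
G(7) = mex{0} = 1
G(8) = mex{1,0} = 2
G(9) = mex{2,1} = 0
G(10) = mex{0,0} = 1
G(11) = mex{1,1} = 0
G(12) = mex{0,0} = 1
G(13) = mex{1,1} = 0
G(14) = mex{0,0} = 1
G(15) = mex{1,1} = 0
G(16) = mex{0,2} = 1
G(17) = mex{1,0} = 2
G(18) = mex{2,1} = 0
G(19) = mex{0,0} = 1
G(20) = mex{1,1} = 0
G(21) = mex{0,0} = 1
G(22) = mex{1,1} = 0
G(23) = mex{0,0} = 1
G(24) = mex{1,1} = 0
G(25) = mex{0,2} = 1
G(26) = mex{1,0} = 2
G(27) = mex{2,1} = 0
G(28) = mex{0,0} = 1
G(29) = mex{1,1} = 0
P-positions are exactly the n with G(n) = 0.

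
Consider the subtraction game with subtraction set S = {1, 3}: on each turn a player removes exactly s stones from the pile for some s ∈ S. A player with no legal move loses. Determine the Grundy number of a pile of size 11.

G(0) = 0
G(1) = mex{0} = 1
G(2) = mex{1} = 0
G(3) = mex{0,0} = 1
G(4) = mex{1,1} = 0
G(5) = mex{0,0} = 1
G(6) = mex{1,1} = 0
G(7) = mex{0,0} = 1
G(8) = mex{1,1} = 0
G(9) = mex{0,0} = 1
G(10) = mex{1,1} = 0
G(11) = mex{0,0} = 1

1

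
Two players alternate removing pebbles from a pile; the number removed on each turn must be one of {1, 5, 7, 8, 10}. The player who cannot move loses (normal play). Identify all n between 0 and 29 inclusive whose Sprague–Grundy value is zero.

G(0) = 0
G(1) = mex{0} = 1
G(2) = mex{1} = 0
G(3) = mex{0} = 1
G(4) = mex{1} = 0
G(5) = mex{0,0} = 1
G(6) = mex{1,1} = 0
G(7) = mex{0,0,0} = 1
G(8) = mex{1,1,1,0} = 2
G(9) = mex{2,0,0,1} = 3
G(10) = mex{3,1,1,0,0} = 2
G(11) = mex{2,0,0,1,1} = 3
G(12) = mex{3,1,1,0,0} = 2
G(13) = mex{2,2,0,1,1} = 3
G(14) = mex{3,3,1,0,0} = 2
G(15) = mex{2,2,2,1,1} = 0
G(16) = mex{0,3,3,2,0} = 1
G(17) = mex{1,2,2,3,1} = 0
G(18) = mex{0,3,3,2,2} = 1
G(19) = mex{1,2,2,3,3} = 0
G(20) = mex{0,0,3,2,2} = 1
G(21) = mex{1,1,2,3,3} = 0
G(22) = mex{0,0,0,2,2} = 1
G(23) = mex{1,1,1,0,3} = 2
G(24) = mex{2,0,0,1,2} = 3
G(25) = mex{3,1,1,0,0} = 2
G(26) = mex{2,0,0,1,1} = 3
G(27) = mex{3,1,1,0,0} = 2
G(28) = mex{2,2,0,1,1} = 3
G(29) = mex{3,3,1,0,0} = 2
P-positions are exactly the n with G(n) = 0.

0, 2, 4, 6, 15, 17, 19, 21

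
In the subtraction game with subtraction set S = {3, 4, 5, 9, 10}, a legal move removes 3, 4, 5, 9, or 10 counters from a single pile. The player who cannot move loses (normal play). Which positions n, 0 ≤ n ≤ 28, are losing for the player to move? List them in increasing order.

G(0) = 0
G(1) = mex{} = 0
G(2) = mex{} = 0
G(3) = mex{0} = 1
G(4) = mex{0,0} = 1
G(5) = mex{0,0,0} = 1
G(6) = mex{1,0,0} = 2
G(7) = mex{1,1,0} = 2
G(8) = mex{1,1,1} = 0
G(9) = mex{2,1,1,0} = 3
G(10) = mex{2,2,1,0,0} = 3
G(11) = mex{0,2,2,0,0} = 1
G(12) = mex{3,0,2,1,0} = 4
G(13) = mex{3,3,0,1,1} = 2
G(14) = mex{1,3,3,1,1} = 0
G(15) = mex{4,1,3,2,1} = 0
G(16) = mex{2,4,1,2,2} = 0
G(17) = mex{0,2,4,0,2} = 1
G(18) = mex{0,0,2,3,0} = 1
G(19) = mex{0,0,0,3,3} = 1
G(20) = mex{1,0,0,1,3} = 2
G(21) = mex{1,1,0,4,1} = 2
G(22) = mex{1,1,1,2,4} = 0
G(23) = mex{2,1,1,0,2} = 3
G(24) = mex{2,2,1,0,0} = 3
G(25) = mex{0,2,2,0,0} = 1
G(26) = mex{3,0,2,1,0} = 4
G(27) = mex{3,3,0,1,1} = 2
G(28) = mex{1,3,3,1,1} = 0
P-positions are exactly the n with G(n) = 0.

0, 1, 2, 8, 14, 15, 16, 22, 28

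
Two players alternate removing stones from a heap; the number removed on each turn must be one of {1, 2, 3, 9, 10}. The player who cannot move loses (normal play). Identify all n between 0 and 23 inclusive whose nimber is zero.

G(0) = 0
G(1) = mex{0} = 1
G(2) = mex{1,0} = 2
G(3) = mex{2,1,0} = 3
G(4) = mex{3,2,1} = 0
G(5) = mex{0,3,2} = 1
G(6) = mex{1,0,3} = 2
G(7) = mex{2,1,0} = 3
G(8) = mex{3,2,1} = 0
G(9) = mex{0,3,2,0} = 1
G(10) = mex{1,0,3,1,0} = 2
G(11) = mex{2,1,0,2,1} = 3
G(12) = mex{3,2,1,3,2} = 0
G(13) = mex{0,3,2,0,3} = 1
G(14) = mex{1,0,3,1,0} = 2
G(15) = mex{2,1,0,2,1} = 3
G(16) = mex{3,2,1,3,2} = 0
G(17) = mex{0,3,2,0,3} = 1
G(18) = mex{1,0,3,1,0} = 2
G(19) = mex{2,1,0,2,1} = 3
G(20) = mex{3,2,1,3,2} = 0
G(21) = mex{0,3,2,0,3} = 1
G(22) = mex{1,0,3,1,0} = 2
G(23) = mex{2,1,0,2,1} = 3
P-positions are exactly the n with G(n) = 0.

0, 4, 8, 12, 16, 20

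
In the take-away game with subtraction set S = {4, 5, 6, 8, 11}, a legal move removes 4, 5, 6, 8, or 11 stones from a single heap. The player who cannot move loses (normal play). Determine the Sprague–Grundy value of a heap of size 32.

0

G(0) = 0
G(1) = mex{} = 0
G(2) = mex{} = 0
G(3) = mex{} = 0
G(4) = mex{0} = 1
G(5) = mex{0,0} = 1
G(6) = mex{0,0,0} = 1
G(7) = mex{0,0,0} = 1
G(8) = mex{1,0,0,0} = 2
G(9) = mex{1,1,0,0} = 2
G(10) = mex{1,1,1,0} = 2
G(11) = mex{1,1,1,0,0} = 2
G(12) = mex{2,1,1,1,0} = 3
G(13) = mex{2,2,1,1,0} = 3
G(14) = mex{2,2,2,1,0} = 3
G(15) = mex{2,2,2,1,1} = 0
G(16) = mex{3,2,2,2,1} = 0
G(17) = mex{3,3,2,2,1} = 0
G(18) = mex{3,3,3,2,1} = 0
G(19) = mex{0,3,3,2,2} = 1
G(20) = mex{0,0,3,3,2} = 1
G(21) = mex{0,0,0,3,2} = 1
G(22) = mex{0,0,0,3,2} = 1
G(23) = mex{1,0,0,0,3} = 2
G(24) = mex{1,1,0,0,3} = 2
G(25) = mex{1,1,1,0,3} = 2
G(26) = mex{1,1,1,0,0} = 2
G(27) = mex{2,1,1,1,0} = 3
G(28) = mex{2,2,1,1,0} = 3
G(29) = mex{2,2,2,1,0} = 3
G(30) = mex{2,2,2,1,1} = 0
G(31) = mex{3,2,2,2,1} = 0
G(32) = mex{3,3,2,2,1} = 0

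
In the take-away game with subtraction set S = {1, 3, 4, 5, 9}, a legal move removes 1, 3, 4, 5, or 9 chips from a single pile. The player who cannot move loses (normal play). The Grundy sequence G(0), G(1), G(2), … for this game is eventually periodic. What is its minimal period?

n :  0  1  2  3  4  5  6  7  8  9 10 11 12 13 14 15 16 17 18
G :  0  1  0  1  2  3  2  3  0  1  0  1  2  3  2  3  0  1  0
G(n+8) = G(n) holds for n = 0,…,8 (a full window of length max(S) = 9), so the sequence is purely periodic with period 8.

8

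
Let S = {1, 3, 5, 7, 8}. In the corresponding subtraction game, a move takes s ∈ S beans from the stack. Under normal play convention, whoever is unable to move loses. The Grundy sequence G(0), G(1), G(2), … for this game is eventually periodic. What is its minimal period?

15

n :  0  1  2  3  4  5  6  7  8  9 10 11 12 13 14 15 16 17 18 19 20 21 22 23 24 25 26 27 28 29 30 31
G :  0  1  0  1  0  1  0  1  2  3  2  3  2  3  2  0  1  0  1  0  1  0  1  2  3  2  3  2  3  2  0  1
G(n+15) = G(n) holds for n = 0,…,7 (a full window of length max(S) = 8), so the sequence is purely periodic with period 15.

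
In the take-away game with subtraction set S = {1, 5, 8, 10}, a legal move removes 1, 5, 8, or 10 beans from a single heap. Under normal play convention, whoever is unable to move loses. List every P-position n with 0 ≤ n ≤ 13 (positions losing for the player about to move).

0, 2, 4, 6, 13

n :  0  1  2  3  4  5  6  7  8  9 10 11 12 13
G :  0  1  0  1  0  1  0  1  2  3  2  3  2  0
P-positions are exactly the n with G(n) = 0.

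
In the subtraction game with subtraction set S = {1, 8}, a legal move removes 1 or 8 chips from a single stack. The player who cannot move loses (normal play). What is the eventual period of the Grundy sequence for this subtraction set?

n :  0  1  2  3  4  5  6  7  8  9 10 11 12 13 14 15 16 17 18 19
G :  0  1  0  1  0  1  0  1  2  0  1  0  1  0  1  0  1  2  0  1
G(n+9) = G(n) holds for n = 0,…,7 (a full window of length max(S) = 8), so the sequence is purely periodic with period 9.

9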